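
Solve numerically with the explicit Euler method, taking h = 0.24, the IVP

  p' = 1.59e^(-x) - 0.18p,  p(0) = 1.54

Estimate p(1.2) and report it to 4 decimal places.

2.3576

Euler: p_{n+1} = p_n + h·f(x_n, p_n).
x=0.000000, p=1.540000: f=1.312800 → p ← 1.540000 + 0.24·1.312800 = 1.855072
x=0.240000, p=1.855072: f=0.916825 → p ← 1.855072 + 0.24·0.916825 = 2.075110
x=0.480000, p=2.075110: f=0.610346 → p ← 2.075110 + 0.24·0.610346 = 2.221593
x=0.720000, p=2.221593: f=0.374049 → p ← 2.221593 + 0.24·0.374049 = 2.311365
x=0.960000, p=2.311365: f=0.192754 → p ← 2.311365 + 0.24·0.192754 = 2.357626
p(1.2) ≈ 2.3576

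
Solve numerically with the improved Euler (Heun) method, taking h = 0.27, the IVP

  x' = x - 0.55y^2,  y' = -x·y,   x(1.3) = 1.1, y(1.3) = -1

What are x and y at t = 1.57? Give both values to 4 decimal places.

Heun on (x,y): k1 = f(t_n, state_n); k2 = f(t_n + h, state_n + h·k1); state_{n+1} = state_n + (h/2)·(k1 + k2).
1.300000: (1.100000, -1.000000)
  k1 = (0.550000, 1.100000)
  predictor → (1.248500, -0.703000)
  k2 = (0.976685, 0.877696)
  → (1.306102, -0.733011)
(x(1.57), y(1.57)) ≈ (1.3061, -0.7330)

1.3061, -0.7330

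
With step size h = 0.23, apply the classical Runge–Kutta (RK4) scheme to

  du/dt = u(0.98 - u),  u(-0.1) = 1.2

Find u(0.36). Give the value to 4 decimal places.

RK4: k1 = f(t_n, u_n); k2 = f(t_n + h/2, u_n + (h/2)·k1); k3 = f(t_n + h/2, u_n + (h/2)·k2); k4 = f(t_n + h, u_n + h·k3); u_{n+1} = u_n + (h/6)·(k1 + 2k2 + 2k3 + k4).
t=-0.100000, u=1.200000:
  k1 = f(-0.100000, 1.200000) = -0.264000
  k2 = f(0.015000, 1.169640) = -0.221811
  k3 = f(0.015000, 1.174492) = -0.228429
  k4 = f(0.130000, 1.147461) = -0.192155
  u ← 1.200000 + (0.23/6)·(k1 + 2k2 + 2k3 + k4) = 1.147996
t=0.130000, u=1.147996:
  k1 = f(0.130000, 1.147996) = -0.192858
  k2 = f(0.245000, 1.125817) = -0.164163
  k3 = f(0.245000, 1.129117) = -0.168370
  k4 = f(0.360000, 1.109270) = -0.143396
  u ← 1.147996 + (0.23/6)·(k1 + 2k2 + 2k3 + k4) = 1.109612
u(0.36) ≈ 1.1096

1.1096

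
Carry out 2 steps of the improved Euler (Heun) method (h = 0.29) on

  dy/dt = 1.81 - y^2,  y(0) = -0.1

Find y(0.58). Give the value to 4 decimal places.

0.7882

Heun: k1 = f(t_n, y_n); k2 = f(t_n + h, y_n + h·k1); y_{n+1} = y_n + (h/2)·(k1 + k2).
t=0.000000, y=-0.100000:
  k1 = f(0.000000, -0.100000) = 1.800000
  k2 = f(0.290000, 0.422000) = 1.631916
  y ← -0.100000 + (0.29/2)·(1.800000 + 1.631916) = 0.397628
t=0.290000, y=0.397628:
  k1 = f(0.290000, 0.397628) = 1.651892
  k2 = f(0.580000, 0.876677) = 1.041438
  y ← 0.397628 + (0.29/2)·(1.651892 + 1.041438) = 0.788161
y(0.58) ≈ 0.7882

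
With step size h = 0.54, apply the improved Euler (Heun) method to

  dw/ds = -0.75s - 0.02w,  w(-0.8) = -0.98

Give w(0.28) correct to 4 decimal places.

-0.7531

Heun: k1 = f(s_n, w_n); k2 = f(s_n + h, w_n + h·k1); w_{n+1} = w_n + (h/2)·(k1 + k2).
s=-0.800000, w=-0.980000:
  k1 = f(-0.800000, -0.980000) = 0.619600
  k2 = f(-0.260000, -0.645416) = 0.207908
  w ← -0.980000 + (0.54/2)·(0.619600 + 0.207908) = -0.756573
s=-0.260000, w=-0.756573:
  k1 = f(-0.260000, -0.756573) = 0.210131
  k2 = f(0.280000, -0.643102) = -0.197138
  w ← -0.756573 + (0.54/2)·(0.210131 + (-0.197138)) = -0.753065
w(0.28) ≈ -0.7531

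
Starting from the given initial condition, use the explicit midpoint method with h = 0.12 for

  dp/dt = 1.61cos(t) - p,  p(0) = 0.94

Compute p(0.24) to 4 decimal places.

1.0793

Midpoint: k1 = f(t_n, p_n); k2 = f(t_n + h/2, p_n + (h/2)·k1); p_{n+1} = p_n + h·k2.
t=0.000000, p=0.940000:
  k1 = f(0.000000, 0.940000) = 0.670000
  k2 = f(0.060000, 0.980200) = 0.626903
  p ← 0.940000 + 0.12·0.626903 = 1.015228
t=0.120000, p=1.015228:
  k1 = f(0.120000, 1.015228) = 0.583194
  k2 = f(0.180000, 1.050220) = 0.533768
  p ← 1.015228 + 0.12·0.533768 = 1.079281
p(0.24) ≈ 1.0793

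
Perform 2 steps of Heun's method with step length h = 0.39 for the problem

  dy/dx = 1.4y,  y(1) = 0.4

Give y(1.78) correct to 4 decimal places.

1.1493

Heun: k1 = f(x_n, y_n); k2 = f(x_n + h, y_n + h·k1); y_{n+1} = y_n + (h/2)·(k1 + k2).
x=1.000000, y=0.400000:
  k1 = f(1.000000, 0.400000) = 0.560000
  k2 = f(1.390000, 0.618400) = 0.865760
  y ← 0.400000 + (0.39/2)·(0.560000 + 0.865760) = 0.678023
x=1.390000, y=0.678023:
  k1 = f(1.390000, 0.678023) = 0.949232
  k2 = f(1.780000, 1.048224) = 1.467513
  y ← 0.678023 + (0.39/2)·(0.949232 + 1.467513) = 1.149289
y(1.78) ≈ 1.1493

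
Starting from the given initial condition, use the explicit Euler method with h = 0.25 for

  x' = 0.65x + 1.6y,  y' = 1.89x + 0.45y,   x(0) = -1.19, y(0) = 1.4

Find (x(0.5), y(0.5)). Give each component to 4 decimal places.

-0.5591, 0.7181

Euler on (x,y): x_{n+1} = x_n + h·x', y_{n+1} = y_n + h·y'.
0.000000: (-1.190000, 1.400000); f=(1.466500, -1.619100) → (-0.823375, 0.995225)
0.250000: (-0.823375, 0.995225); f=(1.057166, -1.108327) → (-0.559083, 0.718143)
(x(0.5), y(0.5)) ≈ (-0.5591, 0.7181)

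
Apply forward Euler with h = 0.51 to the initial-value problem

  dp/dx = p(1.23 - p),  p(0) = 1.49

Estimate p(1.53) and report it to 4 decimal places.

1.2377

Euler: p_{n+1} = p_n + h·f(x_n, p_n).
x=0.000000, p=1.490000: f=-0.387400 → p ← 1.490000 + 0.51·(-0.387400) = 1.292426
x=0.510000, p=1.292426: f=-0.080681 → p ← 1.292426 + 0.51·(-0.080681) = 1.251279
x=1.020000, p=1.251279: f=-0.026626 → p ← 1.251279 + 0.51·(-0.026626) = 1.237700
p(1.53) ≈ 1.2377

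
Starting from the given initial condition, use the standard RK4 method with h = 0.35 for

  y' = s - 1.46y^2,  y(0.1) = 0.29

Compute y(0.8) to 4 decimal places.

RK4: k1 = f(s_n, y_n); k2 = f(s_n + h/2, y_n + (h/2)·k1); k3 = f(s_n + h/2, y_n + (h/2)·k2); k4 = f(s_n + h, y_n + h·k3); y_{n+1} = y_n + (h/6)·(k1 + 2k2 + 2k3 + k4).
s=0.100000, y=0.290000:
  k1 = f(0.100000, 0.290000) = -0.022786
  k2 = f(0.275000, 0.286012) = 0.155567
  k3 = f(0.275000, 0.317224) = 0.128078
  k4 = f(0.450000, 0.334827) = 0.286320
  y ← 0.290000 + (0.35/6)·(k1 + 2k2 + 2k3 + k4) = 0.338465
s=0.450000, y=0.338465:
  k1 = f(0.450000, 0.338465) = 0.282745
  k2 = f(0.625000, 0.387945) = 0.405268
  k3 = f(0.625000, 0.409387) = 0.380308
  k4 = f(0.800000, 0.471573) = 0.475324
  y ← 0.338465 + (0.35/6)·(k1 + 2k2 + 2k3 + k4) = 0.474336
y(0.8) ≈ 0.4743

0.4743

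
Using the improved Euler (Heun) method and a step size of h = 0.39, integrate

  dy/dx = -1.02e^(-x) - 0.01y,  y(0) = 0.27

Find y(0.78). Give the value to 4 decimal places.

Heun: k1 = f(x_n, y_n); k2 = f(x_n + h, y_n + h·k1); y_{n+1} = y_n + (h/2)·(k1 + k2).
x=0.000000, y=0.270000:
  k1 = f(0.000000, 0.270000) = -1.022700
  k2 = f(0.390000, -0.128853) = -0.689309
  y ← 0.270000 + (0.39/2)·(-1.022700 + (-0.689309)) = -0.063842
x=0.390000, y=-0.063842:
  k1 = f(0.390000, -0.063842) = -0.689960
  k2 = f(0.780000, -0.332926) = -0.464245
  y ← -0.063842 + (0.39/2)·(-0.689960 + (-0.464245)) = -0.288912
y(0.78) ≈ -0.2889

-0.2889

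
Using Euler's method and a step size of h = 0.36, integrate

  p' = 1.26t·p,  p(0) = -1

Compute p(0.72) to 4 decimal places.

Euler: p_{n+1} = p_n + h·f(t_n, p_n).
t=0.000000, p=-1.000000: f=0.000000 → p ← -1.000000 + 0.36·0.000000 = -1.000000
t=0.360000, p=-1.000000: f=-0.453600 → p ← -1.000000 + 0.36·(-0.453600) = -1.163296
p(0.72) ≈ -1.1633

-1.1633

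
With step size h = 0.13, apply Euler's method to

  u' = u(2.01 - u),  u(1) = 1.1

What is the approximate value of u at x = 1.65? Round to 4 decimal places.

Euler: u_{n+1} = u_n + h·f(x_n, u_n).
x=1.000000, u=1.100000: f=1.001000 → u ← 1.100000 + 0.13·1.001000 = 1.230130
x=1.130000, u=1.230130: f=0.959341 → u ← 1.230130 + 0.13·0.959341 = 1.354844
x=1.260000, u=1.354844: f=0.887634 → u ← 1.354844 + 0.13·0.887634 = 1.470237
x=1.390000, u=1.470237: f=0.793580 → u ← 1.470237 + 0.13·0.793580 = 1.573402
x=1.520000, u=1.573402: f=0.686944 → u ← 1.573402 + 0.13·0.686944 = 1.662705
u(1.65) ≈ 1.6627

1.6627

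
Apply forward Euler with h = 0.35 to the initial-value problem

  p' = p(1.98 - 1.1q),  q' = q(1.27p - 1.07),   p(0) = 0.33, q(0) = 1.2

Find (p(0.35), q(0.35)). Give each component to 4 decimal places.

0.4062, 0.9266

Euler on (p,q): p_{n+1} = p_n + h·p', q_{n+1} = q_n + h·q'.
0.000000: (0.330000, 1.200000); f=(0.217800, -0.781080) → (0.406230, 0.926622)
(p(0.35), q(0.35)) ≈ (0.4062, 0.9266)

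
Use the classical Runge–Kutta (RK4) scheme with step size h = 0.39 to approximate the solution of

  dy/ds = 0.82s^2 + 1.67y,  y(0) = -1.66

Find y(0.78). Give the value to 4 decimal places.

RK4: k1 = f(s_n, y_n); k2 = f(s_n + h/2, y_n + (h/2)·k1); k3 = f(s_n + h/2, y_n + (h/2)·k2); k4 = f(s_n + h, y_n + h·k3); y_{n+1} = y_n + (h/6)·(k1 + 2k2 + 2k3 + k4).
s=0.000000, y=-1.660000:
  k1 = f(0.000000, -1.660000) = -2.772200
  k2 = f(0.195000, -2.200579) = -3.643786
  k3 = f(0.195000, -2.370538) = -3.927619
  k4 = f(0.390000, -3.191771) = -5.205536
  y ← -1.660000 + (0.39/6)·(k1 + 2k2 + 2k3 + k4) = -3.162835
s=0.390000, y=-3.162835:
  k1 = f(0.390000, -3.162835) = -5.157213
  k2 = f(0.585000, -4.168492) = -6.680757
  k3 = f(0.585000, -4.465583) = -7.176899
  k4 = f(0.780000, -5.961826) = -9.457362
  y ← -3.162835 + (0.39/6)·(k1 + 2k2 + 2k3 + k4) = -5.914278
y(0.78) ≈ -5.9143

-5.9143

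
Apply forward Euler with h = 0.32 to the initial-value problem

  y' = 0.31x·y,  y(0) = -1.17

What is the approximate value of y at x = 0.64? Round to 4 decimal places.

-1.2071

Euler: y_{n+1} = y_n + h·f(x_n, y_n).
x=0.000000, y=-1.170000: f=0.000000 → y ← -1.170000 + 0.32·0.000000 = -1.170000
x=0.320000, y=-1.170000: f=-0.116064 → y ← -1.170000 + 0.32·(-0.116064) = -1.207140
y(0.64) ≈ -1.2071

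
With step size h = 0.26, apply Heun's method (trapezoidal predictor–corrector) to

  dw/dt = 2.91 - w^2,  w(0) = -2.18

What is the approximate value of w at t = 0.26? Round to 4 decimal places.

-2.9604

Heun: k1 = f(t_n, w_n); k2 = f(t_n + h, w_n + h·k1); w_{n+1} = w_n + (h/2)·(k1 + k2).
t=0.000000, w=-2.180000:
  k1 = f(0.000000, -2.180000) = -1.842400
  k2 = f(0.260000, -2.659024) = -4.160409
  w ← -2.180000 + (0.26/2)·(-1.842400 + (-4.160409)) = -2.960365
w(0.26) ≈ -2.9604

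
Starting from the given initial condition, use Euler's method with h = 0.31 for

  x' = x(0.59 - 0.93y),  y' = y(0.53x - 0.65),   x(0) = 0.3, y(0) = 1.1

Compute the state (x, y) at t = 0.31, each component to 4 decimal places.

0.2597, 0.9326

Euler on (x,y): x_{n+1} = x_n + h·x', y_{n+1} = y_n + h·y'.
0.000000: (0.300000, 1.100000); f=(-0.129900, -0.540100) → (0.259731, 0.932569)
(x(0.31), y(0.31)) ≈ (0.2597, 0.9326)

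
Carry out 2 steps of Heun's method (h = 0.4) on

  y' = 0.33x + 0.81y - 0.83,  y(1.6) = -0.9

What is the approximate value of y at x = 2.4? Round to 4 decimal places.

-1.9147

Heun: k1 = f(x_n, y_n); k2 = f(x_n + h, y_n + h·k1); y_{n+1} = y_n + (h/2)·(k1 + k2).
x=1.600000, y=-0.900000:
  k1 = f(1.600000, -0.900000) = -1.031000
  k2 = f(2.000000, -1.312400) = -1.233044
  y ← -0.900000 + (0.4/2)·(-1.031000 + (-1.233044)) = -1.352809
x=2.000000, y=-1.352809:
  k1 = f(2.000000, -1.352809) = -1.265775
  k2 = f(2.400000, -1.859119) = -1.543886
  y ← -1.352809 + (0.4/2)·(-1.265775 + (-1.543886)) = -1.914741
y(2.4) ≈ -1.9147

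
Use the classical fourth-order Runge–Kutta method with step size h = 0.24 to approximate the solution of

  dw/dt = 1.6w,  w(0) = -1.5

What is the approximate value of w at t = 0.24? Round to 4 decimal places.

-2.2021

RK4: k1 = f(t_n, w_n); k2 = f(t_n + h/2, w_n + (h/2)·k1); k3 = f(t_n + h/2, w_n + (h/2)·k2); k4 = f(t_n + h, w_n + h·k3); w_{n+1} = w_n + (h/6)·(k1 + 2k2 + 2k3 + k4).
t=0.000000, w=-1.500000:
  k1 = f(0.000000, -1.500000) = -2.400000
  k2 = f(0.120000, -1.788000) = -2.860800
  k3 = f(0.120000, -1.843296) = -2.949274
  k4 = f(0.240000, -2.207826) = -3.532521
  w ← -1.500000 + (0.24/6)·(k1 + 2k2 + 2k3 + k4) = -2.202107
w(0.24) ≈ -2.2021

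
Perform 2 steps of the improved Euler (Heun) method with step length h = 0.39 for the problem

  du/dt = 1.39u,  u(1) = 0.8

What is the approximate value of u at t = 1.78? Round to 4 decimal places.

Heun: k1 = f(t_n, u_n); k2 = f(t_n + h, u_n + h·k1); u_{n+1} = u_n + (h/2)·(k1 + k2).
t=1.000000, u=0.800000:
  k1 = f(1.000000, 0.800000) = 1.112000
  k2 = f(1.390000, 1.233680) = 1.714815
  u ← 0.800000 + (0.39/2)·(1.112000 + 1.714815) = 1.351229
t=1.390000, u=1.351229:
  k1 = f(1.390000, 1.351229) = 1.878208
  k2 = f(1.780000, 2.083730) = 2.896385
  u ← 1.351229 + (0.39/2)·(1.878208 + 2.896385) = 2.282275
u(1.78) ≈ 2.2823

2.2823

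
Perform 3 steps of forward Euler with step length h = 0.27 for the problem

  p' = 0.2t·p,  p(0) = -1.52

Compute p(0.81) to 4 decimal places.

-1.5871

Euler: p_{n+1} = p_n + h·f(t_n, p_n).
t=0.000000, p=-1.520000: f=0.000000 → p ← -1.520000 + 0.27·0.000000 = -1.520000
t=0.270000, p=-1.520000: f=-0.082080 → p ← -1.520000 + 0.27·(-0.082080) = -1.542162
t=0.540000, p=-1.542162: f=-0.166553 → p ← -1.542162 + 0.27·(-0.166553) = -1.587131
p(0.81) ≈ -1.5871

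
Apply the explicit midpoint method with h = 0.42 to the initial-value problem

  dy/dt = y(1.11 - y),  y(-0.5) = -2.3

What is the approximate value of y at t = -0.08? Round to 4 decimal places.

-10.6833

Midpoint: k1 = f(t_n, y_n); k2 = f(t_n + h/2, y_n + (h/2)·k1); y_{n+1} = y_n + h·k2.
t=-0.500000, y=-2.300000:
  k1 = f(-0.500000, -2.300000) = -7.843000
  k2 = f(-0.290000, -3.947030) = -19.960249
  y ← -2.300000 + 0.42·(-19.960249) = -10.683305
y(-0.08) ≈ -10.6833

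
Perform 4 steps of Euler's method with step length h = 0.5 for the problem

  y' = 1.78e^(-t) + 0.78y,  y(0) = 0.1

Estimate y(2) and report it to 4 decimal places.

4.4602

Euler: y_{n+1} = y_n + h·f(t_n, y_n).
t=0.000000, y=0.100000: f=1.858000 → y ← 0.100000 + 0.5·1.858000 = 1.029000
t=0.500000, y=1.029000: f=1.882245 → y ← 1.029000 + 0.5·1.882245 = 1.970122
t=1.000000, y=1.970122: f=2.191521 → y ← 1.970122 + 0.5·2.191521 = 3.065883
t=1.500000, y=3.065883: f=2.788560 → y ← 3.065883 + 0.5·2.788560 = 4.460163
y(2) ≈ 4.4602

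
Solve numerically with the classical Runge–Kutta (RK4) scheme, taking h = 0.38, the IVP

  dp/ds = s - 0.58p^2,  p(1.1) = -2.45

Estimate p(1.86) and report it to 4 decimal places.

-19.9081

RK4: k1 = f(s_n, p_n); k2 = f(s_n + h/2, p_n + (h/2)·k1); k3 = f(s_n + h/2, p_n + (h/2)·k2); k4 = f(s_n + h, p_n + h·k3); p_{n+1} = p_n + (h/6)·(k1 + 2k2 + 2k3 + k4).
s=1.100000, p=-2.450000:
  k1 = f(1.100000, -2.450000) = -2.381450
  k2 = f(1.290000, -2.902476) = -3.596131
  k3 = f(1.290000, -3.133265) = -4.404062
  k4 = f(1.480000, -4.123544) = -8.382095
  p ← -2.450000 + (0.38/6)·(k1 + 2k2 + 2k3 + k4) = -4.145049
s=1.480000, p=-4.145049:
  k1 = f(1.480000, -4.145049) = -8.485230
  k2 = f(1.670000, -5.757243) = -17.554590
  k3 = f(1.670000, -7.480421) = -30.784887
  k4 = f(1.860000, -15.843306) = -143.726001
  p ← -4.145049 + (0.38/6)·(k1 + 2k2 + 2k3 + k4) = -19.908094
p(1.86) ≈ -19.9081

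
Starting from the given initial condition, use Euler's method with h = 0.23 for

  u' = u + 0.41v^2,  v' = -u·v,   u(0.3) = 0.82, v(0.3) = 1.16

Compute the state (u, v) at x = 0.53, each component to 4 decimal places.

Euler on (u,v): u_{n+1} = u_n + h·u', v_{n+1} = v_n + h·v'.
0.300000: (0.820000, 1.160000); f=(1.371696, -0.951200) → (1.135490, 0.941224)
(u(0.53), v(0.53)) ≈ (1.1355, 0.9412)

1.1355, 0.9412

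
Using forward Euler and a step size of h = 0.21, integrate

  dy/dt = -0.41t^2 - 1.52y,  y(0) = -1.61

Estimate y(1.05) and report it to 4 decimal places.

-0.3277

Euler: y_{n+1} = y_n + h·f(t_n, y_n).
t=0.000000, y=-1.610000: f=2.447200 → y ← -1.610000 + 0.21·2.447200 = -1.096088
t=0.210000, y=-1.096088: f=1.647973 → y ← -1.096088 + 0.21·1.647973 = -0.750014
t=0.420000, y=-0.750014: f=1.067697 → y ← -0.750014 + 0.21·1.067697 = -0.525797
t=0.630000, y=-0.525797: f=0.636483 → y ← -0.525797 + 0.21·0.636483 = -0.392136
t=0.840000, y=-0.392136: f=0.306751 → y ← -0.392136 + 0.21·0.306751 = -0.327718
y(1.05) ≈ -0.3277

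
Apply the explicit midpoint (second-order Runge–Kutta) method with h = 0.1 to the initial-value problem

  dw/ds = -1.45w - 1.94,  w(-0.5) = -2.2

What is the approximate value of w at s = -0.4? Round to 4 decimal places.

-2.0841

Midpoint: k1 = f(s_n, w_n); k2 = f(s_n + h/2, w_n + (h/2)·k1); w_{n+1} = w_n + h·k2.
s=-0.500000, w=-2.200000:
  k1 = f(-0.500000, -2.200000) = 1.250000
  k2 = f(-0.450000, -2.137500) = 1.159375
  w ← -2.200000 + 0.1·1.159375 = -2.084062
w(-0.4) ≈ -2.0841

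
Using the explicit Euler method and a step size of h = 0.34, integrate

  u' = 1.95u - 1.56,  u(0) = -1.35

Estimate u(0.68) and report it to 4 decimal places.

Euler: u_{n+1} = u_n + h·f(x_n, u_n).
x=0.000000, u=-1.350000: f=-4.192500 → u ← -1.350000 + 0.34·(-4.192500) = -2.775450
x=0.340000, u=-2.775450: f=-6.972128 → u ← -2.775450 + 0.34·(-6.972128) = -5.145973
u(0.68) ≈ -5.1460

-5.1460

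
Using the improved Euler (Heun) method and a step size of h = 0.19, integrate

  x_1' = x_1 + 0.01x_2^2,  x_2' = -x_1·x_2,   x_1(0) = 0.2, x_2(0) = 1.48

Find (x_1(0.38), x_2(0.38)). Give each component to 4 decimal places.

0.3012, 1.3478

Heun on (x_1,x_2): k1 = f(s_n, state_n); k2 = f(s_n + h, state_n + h·k1); state_{n+1} = state_n + (h/2)·(k1 + k2).
0.000000: (0.200000, 1.480000)
  k1 = (0.221904, -0.296000)
  predictor → (0.242162, 1.423760)
  k2 = (0.262433, -0.344780)
  → (0.246012, 1.419126)
0.190000: (0.246012, 1.419126)
  k1 = (0.266151, -0.349122)
  predictor → (0.296581, 1.352793)
  k2 = (0.314881, -0.401212)
  → (0.301210, 1.347844)
(x_1(0.38), x_2(0.38)) ≈ (0.3012, 1.3478)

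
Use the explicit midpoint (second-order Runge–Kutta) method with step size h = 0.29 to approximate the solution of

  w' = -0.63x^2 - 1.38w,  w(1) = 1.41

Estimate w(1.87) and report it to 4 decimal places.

-0.3175

Midpoint: k1 = f(x_n, w_n); k2 = f(x_n + h/2, w_n + (h/2)·k1); w_{n+1} = w_n + h·k2.
x=1.000000, w=1.410000:
  k1 = f(1.000000, 1.410000) = -2.575800
  k2 = f(1.145000, 1.036509) = -2.256328
  w ← 1.410000 + 0.29·(-2.256328) = 0.755665
x=1.290000, w=0.755665:
  k1 = f(1.290000, 0.755665) = -2.091200
  k2 = f(1.435000, 0.452441) = -1.921680
  w ← 0.755665 + 0.29·(-1.921680) = 0.198378
x=1.580000, w=0.198378:
  k1 = f(1.580000, 0.198378) = -1.846493
  k2 = f(1.725000, -0.069364) = -1.778922
  w ← 0.198378 + 0.29·(-1.778922) = -0.317510
w(1.87) ≈ -0.3175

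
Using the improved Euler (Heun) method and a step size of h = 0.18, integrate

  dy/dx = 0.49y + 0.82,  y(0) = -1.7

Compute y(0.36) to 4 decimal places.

Heun: k1 = f(x_n, y_n); k2 = f(x_n + h, y_n + h·k1); y_{n+1} = y_n + (h/2)·(k1 + k2).
x=0.000000, y=-1.700000:
  k1 = f(0.000000, -1.700000) = -0.013000
  k2 = f(0.180000, -1.702340) = -0.014147
  y ← -1.700000 + (0.18/2)·(-0.013000 + (-0.014147)) = -1.702443
x=0.180000, y=-1.702443:
  k1 = f(0.180000, -1.702443) = -0.014197
  k2 = f(0.360000, -1.704999) = -0.015449
  y ← -1.702443 + (0.18/2)·(-0.014197 + (-0.015449)) = -1.705111
y(0.36) ≈ -1.7051

-1.7051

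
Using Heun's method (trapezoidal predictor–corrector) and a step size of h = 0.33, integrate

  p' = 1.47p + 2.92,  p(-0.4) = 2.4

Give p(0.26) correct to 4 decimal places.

Heun: k1 = f(x_n, p_n); k2 = f(x_n + h, p_n + h·k1); p_{n+1} = p_n + (h/2)·(k1 + k2).
x=-0.400000, p=2.400000:
  k1 = f(-0.400000, 2.400000) = 6.448000
  k2 = f(-0.070000, 4.527840) = 9.575925
  p ← 2.400000 + (0.33/2)·(6.448000 + 9.575925) = 5.043948
x=-0.070000, p=5.043948:
  k1 = f(-0.070000, 5.043948) = 10.334603
  k2 = f(0.260000, 8.454367) = 15.347919
  p ← 5.043948 + (0.33/2)·(10.334603 + 15.347919) = 9.281564
p(0.26) ≈ 9.2816

9.2816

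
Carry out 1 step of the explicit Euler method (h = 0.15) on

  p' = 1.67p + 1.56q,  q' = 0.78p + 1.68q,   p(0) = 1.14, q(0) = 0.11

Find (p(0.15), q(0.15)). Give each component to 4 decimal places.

Euler on (p,q): p_{n+1} = p_n + h·p', q_{n+1} = q_n + h·q'.
0.000000: (1.140000, 0.110000); f=(2.075400, 1.074000) → (1.451310, 0.271100)
(p(0.15), q(0.15)) ≈ (1.4513, 0.2711)

1.4513, 0.2711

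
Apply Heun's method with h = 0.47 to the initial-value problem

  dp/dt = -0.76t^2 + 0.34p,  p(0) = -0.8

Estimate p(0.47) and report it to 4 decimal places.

Heun: k1 = f(t_n, p_n); k2 = f(t_n + h, p_n + h·k1); p_{n+1} = p_n + (h/2)·(k1 + k2).
t=0.000000, p=-0.800000:
  k1 = f(0.000000, -0.800000) = -0.272000
  k2 = f(0.470000, -0.927840) = -0.483350
  p ← -0.800000 + (0.47/2)·(-0.272000 + (-0.483350)) = -0.977507
p(0.47) ≈ -0.9775

-0.9775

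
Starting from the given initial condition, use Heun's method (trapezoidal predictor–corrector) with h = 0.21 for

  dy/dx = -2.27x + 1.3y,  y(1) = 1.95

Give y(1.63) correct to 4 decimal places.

Heun: k1 = f(x_n, y_n); k2 = f(x_n + h, y_n + h·k1); y_{n+1} = y_n + (h/2)·(k1 + k2).
x=1.000000, y=1.950000:
  k1 = f(1.000000, 1.950000) = 0.265000
  k2 = f(1.210000, 2.005650) = -0.139355
  y ← 1.950000 + (0.21/2)·(0.265000 + (-0.139355)) = 1.963193
x=1.210000, y=1.963193:
  k1 = f(1.210000, 1.963193) = -0.194549
  k2 = f(1.420000, 1.922337) = -0.724361
  y ← 1.963193 + (0.21/2)·(-0.194549 + (-0.724361)) = 1.866707
x=1.420000, y=1.866707:
  k1 = f(1.420000, 1.866707) = -0.796681
  k2 = f(1.630000, 1.699404) = -1.490875
  y ← 1.866707 + (0.21/2)·(-0.796681 + (-1.490875)) = 1.626514
y(1.63) ≈ 1.6265

1.6265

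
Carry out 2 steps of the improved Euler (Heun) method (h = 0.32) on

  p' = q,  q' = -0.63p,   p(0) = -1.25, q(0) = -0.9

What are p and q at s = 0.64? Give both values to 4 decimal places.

Heun on (p,q): k1 = f(s_n, state_n); k2 = f(s_n + h, state_n + h·k1); state_{n+1} = state_n + (h/2)·(k1 + k2).
0.000000: (-1.250000, -0.900000)
  k1 = (-0.900000, 0.787500)
  predictor → (-1.538000, -0.648000)
  k2 = (-0.648000, 0.968940)
  → (-1.497680, -0.618970)
0.320000: (-1.497680, -0.618970)
  k1 = (-0.618970, 0.943538)
  predictor → (-1.695750, -0.317037)
  k2 = (-0.317037, 1.068323)
  → (-1.647441, -0.297072)
(p(0.64), q(0.64)) ≈ (-1.6474, -0.2971)

-1.6474, -0.2971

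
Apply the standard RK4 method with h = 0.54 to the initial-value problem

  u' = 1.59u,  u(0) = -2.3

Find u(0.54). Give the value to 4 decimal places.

RK4: k1 = f(t_n, u_n); k2 = f(t_n + h/2, u_n + (h/2)·k1); k3 = f(t_n + h/2, u_n + (h/2)·k2); k4 = f(t_n + h, u_n + h·k3); u_{n+1} = u_n + (h/6)·(k1 + 2k2 + 2k3 + k4).
t=0.000000, u=-2.300000:
  k1 = f(0.000000, -2.300000) = -3.657000
  k2 = f(0.270000, -3.287390) = -5.226950
  k3 = f(0.270000, -3.711277) = -5.900930
  k4 = f(0.540000, -5.486502) = -8.723538
  u ← -2.300000 + (0.54/6)·(k1 + 2k2 + 2k3 + k4) = -5.417267
u(0.54) ≈ -5.4173

-5.4173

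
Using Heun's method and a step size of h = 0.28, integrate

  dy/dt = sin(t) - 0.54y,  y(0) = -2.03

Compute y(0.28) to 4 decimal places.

Heun: k1 = f(t_n, y_n); k2 = f(t_n + h, y_n + h·k1); y_{n+1} = y_n + (h/2)·(k1 + k2).
t=0.000000, y=-2.030000:
  k1 = f(0.000000, -2.030000) = 1.096200
  k2 = f(0.280000, -1.723064) = 1.206810
  y ← -2.030000 + (0.28/2)·(1.096200 + 1.206810) = -1.707579
y(0.28) ≈ -1.7076

-1.7076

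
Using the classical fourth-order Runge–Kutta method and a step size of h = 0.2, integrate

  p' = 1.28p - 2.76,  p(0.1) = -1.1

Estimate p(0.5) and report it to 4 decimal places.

-3.2771

RK4: k1 = f(x_n, p_n); k2 = f(x_n + h/2, p_n + (h/2)·k1); k3 = f(x_n + h/2, p_n + (h/2)·k2); k4 = f(x_n + h, p_n + h·k3); p_{n+1} = p_n + (h/6)·(k1 + 2k2 + 2k3 + k4).
x=0.100000, p=-1.100000:
  k1 = f(0.100000, -1.100000) = -4.168000
  k2 = f(0.200000, -1.516800) = -4.701504
  k3 = f(0.200000, -1.570150) = -4.769793
  k4 = f(0.300000, -2.053959) = -5.389067
  p ← -1.100000 + (0.2/6)·(k1 + 2k2 + 2k3 + k4) = -2.049989
x=0.300000, p=-2.049989:
  k1 = f(0.300000, -2.049989) = -5.383985
  k2 = f(0.400000, -2.588387) = -6.073136
  k3 = f(0.400000, -2.657302) = -6.161347
  k4 = f(0.500000, -3.282258) = -6.961290
  p ← -2.049989 + (0.2/6)·(k1 + 2k2 + 2k3 + k4) = -3.277130
p(0.5) ≈ -3.2771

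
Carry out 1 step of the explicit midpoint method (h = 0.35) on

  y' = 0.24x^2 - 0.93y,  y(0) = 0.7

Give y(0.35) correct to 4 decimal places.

0.5118

Midpoint: k1 = f(x_n, y_n); k2 = f(x_n + h/2, y_n + (h/2)·k1); y_{n+1} = y_n + h·k2.
x=0.000000, y=0.700000:
  k1 = f(0.000000, 0.700000) = -0.651000
  k2 = f(0.175000, 0.586075) = -0.537700
  y ← 0.700000 + 0.35·(-0.537700) = 0.511805
y(0.35) ≈ 0.5118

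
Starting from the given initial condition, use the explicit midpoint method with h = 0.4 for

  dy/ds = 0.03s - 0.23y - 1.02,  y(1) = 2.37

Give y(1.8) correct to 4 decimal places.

1.2590

Midpoint: k1 = f(s_n, y_n); k2 = f(s_n + h/2, y_n + (h/2)·k1); y_{n+1} = y_n + h·k2.
s=1.000000, y=2.370000:
  k1 = f(1.000000, 2.370000) = -1.535100
  k2 = f(1.200000, 2.062980) = -1.458485
  y ← 2.370000 + 0.4·(-1.458485) = 1.786606
s=1.400000, y=1.786606:
  k1 = f(1.400000, 1.786606) = -1.388919
  k2 = f(1.600000, 1.508822) = -1.319029
  y ← 1.786606 + 0.4·(-1.319029) = 1.258994
y(1.8) ≈ 1.2590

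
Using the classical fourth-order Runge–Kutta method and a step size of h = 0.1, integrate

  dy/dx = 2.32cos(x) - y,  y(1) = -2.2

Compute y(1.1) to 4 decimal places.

-1.8810

RK4: k1 = f(x_n, y_n); k2 = f(x_n + h/2, y_n + (h/2)·k1); k3 = f(x_n + h/2, y_n + (h/2)·k2); k4 = f(x_n + h, y_n + h·k3); y_{n+1} = y_n + (h/6)·(k1 + 2k2 + 2k3 + k4).
x=1.000000, y=-2.200000:
  k1 = f(1.000000, -2.200000) = 3.453501
  k2 = f(1.050000, -2.027325) = 3.181690
  k3 = f(1.050000, -2.040916) = 3.195280
  k4 = f(1.100000, -1.880472) = 2.932815
  y ← -2.200000 + (0.1/6)·(k1 + 2k2 + 2k3 + k4) = -1.880996
y(1.1) ≈ -1.8810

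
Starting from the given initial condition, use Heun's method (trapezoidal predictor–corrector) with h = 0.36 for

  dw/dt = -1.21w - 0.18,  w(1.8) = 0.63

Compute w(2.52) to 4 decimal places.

Heun: k1 = f(t_n, w_n); k2 = f(t_n + h, w_n + h·k1); w_{n+1} = w_n + (h/2)·(k1 + k2).
t=1.800000, w=0.630000:
  k1 = f(1.800000, 0.630000) = -0.942300
  k2 = f(2.160000, 0.290772) = -0.531834
  w ← 0.630000 + (0.36/2)·(-0.942300 + (-0.531834)) = 0.364656
t=2.160000, w=0.364656:
  k1 = f(2.160000, 0.364656) = -0.621234
  k2 = f(2.520000, 0.141012) = -0.350624
  w ← 0.364656 + (0.36/2)·(-0.621234 + (-0.350624)) = 0.189721
w(2.52) ≈ 0.1897

0.1897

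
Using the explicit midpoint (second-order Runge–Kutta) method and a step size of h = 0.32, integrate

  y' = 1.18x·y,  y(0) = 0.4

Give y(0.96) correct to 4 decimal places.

0.6769

Midpoint: k1 = f(x_n, y_n); k2 = f(x_n + h/2, y_n + (h/2)·k1); y_{n+1} = y_n + h·k2.
x=0.000000, y=0.400000:
  k1 = f(0.000000, 0.400000) = 0.000000
  k2 = f(0.160000, 0.400000) = 0.075520
  y ← 0.400000 + 0.32·0.075520 = 0.424166
x=0.320000, y=0.424166:
  k1 = f(0.320000, 0.424166) = 0.160165
  k2 = f(0.480000, 0.449793) = 0.254763
  y ← 0.424166 + 0.32·0.254763 = 0.505690
x=0.640000, y=0.505690:
  k1 = f(0.640000, 0.505690) = 0.381897
  k2 = f(0.800000, 0.566794) = 0.535054
  y ← 0.505690 + 0.32·0.535054 = 0.676908
y(0.96) ≈ 0.6769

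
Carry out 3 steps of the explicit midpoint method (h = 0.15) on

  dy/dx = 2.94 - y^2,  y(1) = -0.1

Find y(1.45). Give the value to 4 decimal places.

Midpoint: k1 = f(x_n, y_n); k2 = f(x_n + h/2, y_n + (h/2)·k1); y_{n+1} = y_n + h·k2.
x=1.000000, y=-0.100000:
  k1 = f(1.000000, -0.100000) = 2.930000
  k2 = f(1.075000, 0.119750) = 2.925660
  y ← -0.100000 + 0.15·2.925660 = 0.338849
x=1.150000, y=0.338849:
  k1 = f(1.150000, 0.338849) = 2.825181
  k2 = f(1.225000, 0.550738) = 2.636688
  y ← 0.338849 + 0.15·2.636688 = 0.734352
x=1.300000, y=0.734352:
  k1 = f(1.300000, 0.734352) = 2.400727
  k2 = f(1.375000, 0.914407) = 2.103860
  y ← 0.734352 + 0.15·2.103860 = 1.049931
y(1.45) ≈ 1.0499

1.0499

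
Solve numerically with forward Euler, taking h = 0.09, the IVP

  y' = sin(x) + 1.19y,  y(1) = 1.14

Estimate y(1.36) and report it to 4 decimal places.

2.0912

Euler: y_{n+1} = y_n + h·f(x_n, y_n).
x=1.000000, y=1.140000: f=2.198071 → y ← 1.140000 + 0.09·2.198071 = 1.337826
x=1.090000, y=1.337826: f=2.478640 → y ← 1.337826 + 0.09·2.478640 = 1.560904
x=1.180000, y=1.560904: f=2.782082 → y ← 1.560904 + 0.09·2.782082 = 1.811291
x=1.270000, y=1.811291: f=3.110538 → y ← 1.811291 + 0.09·3.110538 = 2.091240
y(1.36) ≈ 2.0912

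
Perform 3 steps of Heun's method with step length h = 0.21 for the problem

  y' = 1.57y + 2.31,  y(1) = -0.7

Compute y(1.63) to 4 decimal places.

Heun: k1 = f(x_n, y_n); k2 = f(x_n + h, y_n + h·k1); y_{n+1} = y_n + (h/2)·(k1 + k2).
x=1.000000, y=-0.700000:
  k1 = f(1.000000, -0.700000) = 1.211000
  k2 = f(1.210000, -0.445690) = 1.610267
  y ← -0.700000 + (0.21/2)·(1.211000 + 1.610267) = -0.403767
x=1.210000, y=-0.403767:
  k1 = f(1.210000, -0.403767) = 1.676086
  k2 = f(1.420000, -0.051789) = 2.228691
  y ← -0.403767 + (0.21/2)·(1.676086 + 2.228691) = 0.006235
x=1.420000, y=0.006235:
  k1 = f(1.420000, 0.006235) = 2.319788
  k2 = f(1.630000, 0.493390) = 3.084623
  y ← 0.006235 + (0.21/2)·(2.319788 + 3.084623) = 0.573698
y(1.63) ≈ 0.5737

0.5737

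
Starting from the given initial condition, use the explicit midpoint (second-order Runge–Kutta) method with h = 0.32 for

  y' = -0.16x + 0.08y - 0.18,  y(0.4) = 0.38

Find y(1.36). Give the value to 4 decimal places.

Midpoint: k1 = f(x_n, y_n); k2 = f(x_n + h/2, y_n + (h/2)·k1); y_{n+1} = y_n + h·k2.
x=0.400000, y=0.380000:
  k1 = f(0.400000, 0.380000) = -0.213600
  k2 = f(0.560000, 0.345824) = -0.241934
  y ← 0.380000 + 0.32·(-0.241934) = 0.302581
x=0.720000, y=0.302581:
  k1 = f(0.720000, 0.302581) = -0.270994
  k2 = f(0.880000, 0.259222) = -0.300062
  y ← 0.302581 + 0.32·(-0.300062) = 0.206561
x=1.040000, y=0.206561:
  k1 = f(1.040000, 0.206561) = -0.329875
  k2 = f(1.200000, 0.153781) = -0.359698
  y ← 0.206561 + 0.32·(-0.359698) = 0.091458
y(1.36) ≈ 0.0915

0.0915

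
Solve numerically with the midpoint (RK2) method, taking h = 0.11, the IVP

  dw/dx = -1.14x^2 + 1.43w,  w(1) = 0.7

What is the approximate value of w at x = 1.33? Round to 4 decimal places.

0.4839

Midpoint: k1 = f(x_n, w_n); k2 = f(x_n + h/2, w_n + (h/2)·k1); w_{n+1} = w_n + h·k2.
x=1.000000, w=0.700000:
  k1 = f(1.000000, 0.700000) = -0.139000
  k2 = f(1.055000, 0.692355) = -0.278781
  w ← 0.700000 + 0.11·(-0.278781) = 0.669334
x=1.110000, w=0.669334:
  k1 = f(1.110000, 0.669334) = -0.447446
  k2 = f(1.165000, 0.644725) = -0.625280
  w ← 0.669334 + 0.11·(-0.625280) = 0.600553
x=1.220000, w=0.600553:
  k1 = f(1.220000, 0.600553) = -0.837985
  k2 = f(1.275000, 0.554464) = -1.060329
  w ← 0.600553 + 0.11·(-1.060329) = 0.483917
w(1.33) ≈ 0.4839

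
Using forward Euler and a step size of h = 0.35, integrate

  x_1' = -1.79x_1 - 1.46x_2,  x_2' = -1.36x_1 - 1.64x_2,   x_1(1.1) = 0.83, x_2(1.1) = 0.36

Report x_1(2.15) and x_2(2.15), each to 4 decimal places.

0.1470, -0.1506

Euler on (x_1,x_2): x_1_{n+1} = x_1_n + h·x_1', x_2_{n+1} = x_2_n + h·x_2'.
1.100000: (0.830000, 0.360000); f=(-2.011300, -1.719200) → (0.126045, -0.241720)
1.450000: (0.126045, -0.241720); f=(0.127291, 0.225000) → (0.170597, -0.162970)
1.800000: (0.170597, -0.162970); f=(-0.067432, 0.035259) → (0.146996, -0.150629)
(x_1(2.15), x_2(2.15)) ≈ (0.1470, -0.1506)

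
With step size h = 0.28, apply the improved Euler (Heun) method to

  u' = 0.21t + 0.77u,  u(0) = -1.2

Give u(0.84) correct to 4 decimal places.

Heun: k1 = f(t_n, u_n); k2 = f(t_n + h, u_n + h·k1); u_{n+1} = u_n + (h/2)·(k1 + k2).
t=0.000000, u=-1.200000:
  k1 = f(0.000000, -1.200000) = -0.924000
  k2 = f(0.280000, -1.458720) = -1.064414
  u ← -1.200000 + (0.28/2)·(-0.924000 + (-1.064414)) = -1.478378
t=0.280000, u=-1.478378:
  k1 = f(0.280000, -1.478378) = -1.079551
  k2 = f(0.560000, -1.780652) = -1.253502
  u ← -1.478378 + (0.28/2)·(-1.079551 + (-1.253502)) = -1.805005
t=0.560000, u=-1.805005:
  k1 = f(0.560000, -1.805005) = -1.272254
  k2 = f(0.840000, -2.161237) = -1.487752
  u ← -1.805005 + (0.28/2)·(-1.272254 + (-1.487752)) = -2.191406
u(0.84) ≈ -2.1914

-2.1914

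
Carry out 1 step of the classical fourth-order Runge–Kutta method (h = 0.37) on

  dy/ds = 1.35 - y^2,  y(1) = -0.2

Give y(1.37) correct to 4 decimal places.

RK4: k1 = f(s_n, y_n); k2 = f(s_n + h/2, y_n + (h/2)·k1); k3 = f(s_n + h/2, y_n + (h/2)·k2); k4 = f(s_n + h, y_n + h·k3); y_{n+1} = y_n + (h/6)·(k1 + 2k2 + 2k3 + k4).
s=1.000000, y=-0.200000:
  k1 = f(1.000000, -0.200000) = 1.310000
  k2 = f(1.185000, 0.042350) = 1.348206
  k3 = f(1.185000, 0.049418) = 1.347558
  k4 = f(1.370000, 0.298596) = 1.260840
  y ← -0.200000 + (0.37/6)·(k1 + 2k2 + 2k3 + k4) = 0.291013
y(1.37) ≈ 0.2910

0.2910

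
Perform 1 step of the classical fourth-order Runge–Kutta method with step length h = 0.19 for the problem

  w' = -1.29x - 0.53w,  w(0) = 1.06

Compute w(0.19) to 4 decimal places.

RK4: k1 = f(x_n, w_n); k2 = f(x_n + h/2, w_n + (h/2)·k1); k3 = f(x_n + h/2, w_n + (h/2)·k2); k4 = f(x_n + h, w_n + h·k3); w_{n+1} = w_n + (h/6)·(k1 + 2k2 + 2k3 + k4).
x=0.000000, w=1.060000:
  k1 = f(0.000000, 1.060000) = -0.561800
  k2 = f(0.095000, 1.006629) = -0.656063
  k3 = f(0.095000, 0.997674) = -0.651317
  k4 = f(0.190000, 0.936250) = -0.741312
  w ← 1.060000 + (0.19/6)·(k1 + 2k2 + 2k3 + k4) = 0.935934
w(0.19) ≈ 0.9359

0.9359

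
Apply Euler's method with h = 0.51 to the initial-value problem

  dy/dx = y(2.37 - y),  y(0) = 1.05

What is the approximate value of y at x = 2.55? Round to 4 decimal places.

2.3705

Euler: y_{n+1} = y_n + h·f(x_n, y_n).
x=0.000000, y=1.050000: f=1.386000 → y ← 1.050000 + 0.51·1.386000 = 1.756860
x=0.510000, y=1.756860: f=1.077201 → y ← 1.756860 + 0.51·1.077201 = 2.306233
x=1.020000, y=2.306233: f=0.147062 → y ← 2.306233 + 0.51·0.147062 = 2.381234
x=1.530000, y=2.381234: f=-0.026752 → y ← 2.381234 + 0.51·(-0.026752) = 2.367591
x=2.040000, y=2.367591: f=0.005704 → y ← 2.367591 + 0.51·0.005704 = 2.370500
y(2.55) ≈ 2.3705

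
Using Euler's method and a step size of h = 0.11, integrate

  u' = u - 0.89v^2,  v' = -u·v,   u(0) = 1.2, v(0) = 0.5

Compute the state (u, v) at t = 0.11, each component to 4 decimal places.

Euler on (u,v): u_{n+1} = u_n + h·u', v_{n+1} = v_n + h·v'.
0.000000: (1.200000, 0.500000); f=(0.977500, -0.600000) → (1.307525, 0.434000)
(u(0.11), v(0.11)) ≈ (1.3075, 0.4340)

1.3075, 0.4340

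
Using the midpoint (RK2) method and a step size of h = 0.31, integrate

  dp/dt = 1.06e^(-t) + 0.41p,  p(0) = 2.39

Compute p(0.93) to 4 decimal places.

4.3000

Midpoint: k1 = f(t_n, p_n); k2 = f(t_n + h/2, p_n + (h/2)·k1); p_{n+1} = p_n + h·k2.
t=0.000000, p=2.390000:
  k1 = f(0.000000, 2.390000) = 2.039900
  k2 = f(0.155000, 2.706184) = 2.017336
  p ← 2.390000 + 0.31·2.017336 = 3.015374
t=0.310000, p=3.015374:
  k1 = f(0.310000, 3.015374) = 2.013757
  k2 = f(0.465000, 3.327506) = 2.030101
  p ← 3.015374 + 0.31·2.030101 = 3.644705
t=0.620000, p=3.644705:
  k1 = f(0.620000, 3.644705) = 2.064550
  k2 = f(0.775000, 3.964711) = 2.113877
  p ← 3.644705 + 0.31·2.113877 = 4.300007
p(0.93) ≈ 4.3000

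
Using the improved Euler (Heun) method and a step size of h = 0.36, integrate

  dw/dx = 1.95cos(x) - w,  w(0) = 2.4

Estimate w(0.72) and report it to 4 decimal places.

2.0562

Heun: k1 = f(x_n, w_n); k2 = f(x_n + h, w_n + h·k1); w_{n+1} = w_n + (h/2)·(k1 + k2).
x=0.000000, w=2.400000:
  k1 = f(0.000000, 2.400000) = -0.450000
  k2 = f(0.360000, 2.238000) = -0.413001
  w ← 2.400000 + (0.36/2)·(-0.450000 + (-0.413001)) = 2.244660
x=0.360000, w=2.244660:
  k1 = f(0.360000, 2.244660) = -0.419661
  k2 = f(0.720000, 2.093582) = -0.627561
  w ← 2.244660 + (0.36/2)·(-0.419661 + (-0.627561)) = 2.056160
w(0.72) ≈ 2.0562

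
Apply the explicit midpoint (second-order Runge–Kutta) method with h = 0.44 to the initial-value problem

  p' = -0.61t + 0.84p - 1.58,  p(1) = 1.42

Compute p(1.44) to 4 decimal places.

0.8411

Midpoint: k1 = f(t_n, p_n); k2 = f(t_n + h/2, p_n + (h/2)·k1); p_{n+1} = p_n + h·k2.
t=1.000000, p=1.420000:
  k1 = f(1.000000, 1.420000) = -0.997200
  k2 = f(1.220000, 1.200616) = -1.315683
  p ← 1.420000 + 0.44·(-1.315683) = 0.841100
p(1.44) ≈ 0.8411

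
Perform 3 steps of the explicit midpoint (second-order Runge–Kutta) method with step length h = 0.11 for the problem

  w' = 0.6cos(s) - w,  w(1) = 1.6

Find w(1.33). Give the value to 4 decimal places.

1.2156

Midpoint: k1 = f(s_n, w_n); k2 = f(s_n + h/2, w_n + (h/2)·k1); w_{n+1} = w_n + h·k2.
s=1.000000, w=1.600000:
  k1 = f(1.000000, 1.600000) = -1.275819
  k2 = f(1.055000, 1.529830) = -1.233893
  w ← 1.600000 + 0.11·(-1.233893) = 1.464272
s=1.110000, w=1.464272:
  k1 = f(1.110000, 1.464272) = -1.197475
  k2 = f(1.165000, 1.398411) = -1.161560
  w ← 1.464272 + 0.11·(-1.161560) = 1.336500
s=1.220000, w=1.336500:
  k1 = f(1.220000, 1.336500) = -1.130313
  k2 = f(1.275000, 1.274333) = -1.099432
  w ← 1.336500 + 0.11·(-1.099432) = 1.215563
w(1.33) ≈ 1.2156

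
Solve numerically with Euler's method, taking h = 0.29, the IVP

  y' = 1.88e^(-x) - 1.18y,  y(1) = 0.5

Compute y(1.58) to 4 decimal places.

Euler: y_{n+1} = y_n + h·f(x_n, y_n).
x=1.000000, y=0.500000: f=0.101613 → y ← 0.500000 + 0.29·0.101613 = 0.529468
x=1.290000, y=0.529468: f=-0.107263 → y ← 0.529468 + 0.29·(-0.107263) = 0.498362
y(1.58) ≈ 0.4984

0.4984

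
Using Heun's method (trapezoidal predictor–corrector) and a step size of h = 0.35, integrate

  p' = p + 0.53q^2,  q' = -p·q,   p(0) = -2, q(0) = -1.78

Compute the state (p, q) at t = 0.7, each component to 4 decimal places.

2.0977, -4.3284

Heun on (p,q): k1 = f(t_n, state_n); k2 = f(t_n + h, state_n + h·k1); state_{n+1} = state_n + (h/2)·(k1 + k2).
0.000000: (-2.000000, -1.780000)
  k1 = (-0.320748, -3.560000)
  predictor → (-2.112262, -3.026000)
  k2 = (2.740776, -6.391704)
  → (-1.576495, -3.521548)
0.350000: (-1.576495, -3.521548)
  k1 = (4.996195, -5.551703)
  predictor → (0.172173, -5.464644)
  k2 = (15.999212, 0.940866)
  → (2.097701, -4.328445)
(p(0.7), q(0.7)) ≈ (2.0977, -4.3284)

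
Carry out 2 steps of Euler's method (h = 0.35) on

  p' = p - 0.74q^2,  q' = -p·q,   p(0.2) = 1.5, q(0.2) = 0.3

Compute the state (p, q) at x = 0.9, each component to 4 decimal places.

Euler on (p,q): p_{n+1} = p_n + h·p', q_{n+1} = q_n + h·q'.
0.200000: (1.500000, 0.300000); f=(1.433400, -0.450000) → (2.001690, 0.142500)
0.550000: (2.001690, 0.142500); f=(1.986663, -0.285241) → (2.697022, 0.042666)
(p(0.9), q(0.9)) ≈ (2.6970, 0.0427)

2.6970, 0.0427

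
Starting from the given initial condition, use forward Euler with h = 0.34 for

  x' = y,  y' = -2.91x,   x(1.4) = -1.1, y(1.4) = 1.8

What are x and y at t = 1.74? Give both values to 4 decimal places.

-0.4880, 2.8883

Euler on (x,y): x_{n+1} = x_n + h·x', y_{n+1} = y_n + h·y'.
1.400000: (-1.100000, 1.800000); f=(1.800000, 3.201000) → (-0.488000, 2.888340)
(x(1.74), y(1.74)) ≈ (-0.4880, 2.8883)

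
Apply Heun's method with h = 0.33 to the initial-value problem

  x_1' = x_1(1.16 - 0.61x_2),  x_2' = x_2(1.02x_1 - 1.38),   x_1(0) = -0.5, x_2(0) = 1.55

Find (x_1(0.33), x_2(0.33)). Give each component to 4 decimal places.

-0.5887, 0.8813

Heun on (x_1,x_2): k1 = f(t_n, state_n); k2 = f(t_n + h, state_n + h·k1); state_{n+1} = state_n + (h/2)·(k1 + k2).
0.000000: (-0.500000, 1.550000)
  k1 = (-0.107250, -2.929500)
  predictor → (-0.535392, 0.583265)
  k2 = (-0.430567, -1.123427)
  → (-0.588740, 0.881267)
(x_1(0.33), x_2(0.33)) ≈ (-0.5887, 0.8813)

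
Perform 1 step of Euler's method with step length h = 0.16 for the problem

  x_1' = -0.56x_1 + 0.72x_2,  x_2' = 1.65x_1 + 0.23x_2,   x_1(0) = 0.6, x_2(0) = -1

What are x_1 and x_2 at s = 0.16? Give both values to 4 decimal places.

0.4310, -0.8784

Euler on (x_1,x_2): x_1_{n+1} = x_1_n + h·x_1', x_2_{n+1} = x_2_n + h·x_2'.
0.000000: (0.600000, -1.000000); f=(-1.056000, 0.760000) → (0.431040, -0.878400)
(x_1(0.16), x_2(0.16)) ≈ (0.4310, -0.8784)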